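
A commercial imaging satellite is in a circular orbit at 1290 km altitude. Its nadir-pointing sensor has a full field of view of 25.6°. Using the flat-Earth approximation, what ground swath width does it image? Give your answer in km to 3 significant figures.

Half-angle = 25.6°/2 = 12.8°.
Swath width ≈ 2h·tan(θ/2) = 2 × 1290 × tan(12.8°) = 586.2 km.

586 km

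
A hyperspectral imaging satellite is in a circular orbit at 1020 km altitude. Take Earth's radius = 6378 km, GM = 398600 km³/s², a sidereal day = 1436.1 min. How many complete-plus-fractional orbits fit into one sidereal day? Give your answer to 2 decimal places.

Semi-major axis a = 6378 + 1020 = 7398 km. Period T = 2π√(a³/μ) = 2π√(7398³/398600) = 6332.6 s = 105.54 min.
Orbits per sidereal day = 86166 / 6332.6 = 13.607.

13.61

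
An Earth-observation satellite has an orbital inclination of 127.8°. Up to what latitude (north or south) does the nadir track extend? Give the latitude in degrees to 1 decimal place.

52.2°

Retrograde orbit: the ground track reaches ±(180° − i) = ±(180 − 127.8) = ±52.2°.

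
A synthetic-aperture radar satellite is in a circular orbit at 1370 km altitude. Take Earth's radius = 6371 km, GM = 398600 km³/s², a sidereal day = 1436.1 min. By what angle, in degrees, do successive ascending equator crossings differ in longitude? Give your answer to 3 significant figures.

28.3°

Semi-major axis a = 6371 + 1370 = 7741 km. Period T = 2π√(a³/μ) = 2π√(7741³/398600) = 6778.1 s = 112.97 min.
During one orbit Earth rotates (6778.1 / 86166) × 360° = 28.32°.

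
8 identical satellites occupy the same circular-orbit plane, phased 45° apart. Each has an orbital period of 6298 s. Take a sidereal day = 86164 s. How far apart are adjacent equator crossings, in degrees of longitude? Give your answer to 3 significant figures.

3.29°

Single-satellite node shift = (6298.0/86164) × 360° = 26.31°.
With 8 satellites evenly phased, successive equator crossings are 26.31/8 = 3.289° apart.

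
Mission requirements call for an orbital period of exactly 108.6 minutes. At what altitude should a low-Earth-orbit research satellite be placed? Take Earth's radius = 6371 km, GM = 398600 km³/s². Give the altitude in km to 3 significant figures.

1170 km

T = 108.6 min = 6516.0 s.
From T = 2π√(a³/μ): a = (μ T²/4π²)^(1/3) = (398600 × 6516.0² / 4π²)^(1/3) = 7540 km.
Altitude h = a − R = 7540 − 6371 = 1169 km.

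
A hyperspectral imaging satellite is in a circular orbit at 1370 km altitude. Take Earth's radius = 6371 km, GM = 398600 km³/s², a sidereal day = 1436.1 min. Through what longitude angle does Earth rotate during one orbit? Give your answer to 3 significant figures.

Semi-major axis a = 6371 + 1370 = 7741 km. Period T = 2π√(a³/μ) = 2π√(7741³/398600) = 6778.1 s = 112.97 min.
During one orbit Earth rotates (6778.1 / 86166) × 360° = 28.32°.

28.3°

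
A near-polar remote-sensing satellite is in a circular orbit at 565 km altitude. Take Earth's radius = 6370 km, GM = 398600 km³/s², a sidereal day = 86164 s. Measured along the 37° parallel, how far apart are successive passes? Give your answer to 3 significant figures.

Semi-major axis a = 6370 + 565 = 6935 km. Period T = 2π√(a³/μ) = 2π√(6935³/398600) = 5747.5 s = 95.79 min.
Node shift per orbit = (5747.5/86164) × 360° = 24.01°.
Equatorial spacing = 24.01 × 111.2 km/° = 2670 km.
At 37° latitude, spacing = 2670 × cos(37°) = 2132 km.

2130 km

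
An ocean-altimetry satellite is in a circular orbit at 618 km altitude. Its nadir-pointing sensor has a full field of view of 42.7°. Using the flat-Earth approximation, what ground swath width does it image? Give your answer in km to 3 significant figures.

483 km

Half-angle = 42.7°/2 = 21.35°.
Swath width ≈ 2h·tan(θ/2) = 2 × 618 × tan(21.35°) = 483.1 km.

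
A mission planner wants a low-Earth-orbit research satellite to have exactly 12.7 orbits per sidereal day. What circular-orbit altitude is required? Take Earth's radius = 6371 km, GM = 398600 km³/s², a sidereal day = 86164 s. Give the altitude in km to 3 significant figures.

1370 km

Required period T = 86164 / 12.7 = 6784.6 s.
From T = 2π√(a³/μ): a = (μ T²/4π²)^(1/3) = (398600 × 6784.6² / 4π²)^(1/3) = 7746 km.
Altitude h = a − R = 7746 − 6371 = 1375 km.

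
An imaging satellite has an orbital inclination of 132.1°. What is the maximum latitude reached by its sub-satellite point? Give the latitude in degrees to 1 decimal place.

Retrograde orbit: the ground track reaches ±(180° − i) = ±(180 − 132.1) = ±47.9°.

47.9°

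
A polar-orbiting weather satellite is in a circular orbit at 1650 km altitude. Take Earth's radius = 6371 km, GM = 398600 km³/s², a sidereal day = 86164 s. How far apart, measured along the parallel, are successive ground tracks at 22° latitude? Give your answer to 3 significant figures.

3080 km

Semi-major axis a = 6371 + 1650 = 8021 km. Period T = 2π√(a³/μ) = 2π√(8021³/398600) = 7149.1 s = 119.15 min.
Node shift per orbit = (7149.1/86164) × 360° = 29.87°.
Equatorial spacing = 29.87 × 111.2 km/° = 3321 km.
At 22° latitude, spacing = 3321 × cos(22°) = 3080 km.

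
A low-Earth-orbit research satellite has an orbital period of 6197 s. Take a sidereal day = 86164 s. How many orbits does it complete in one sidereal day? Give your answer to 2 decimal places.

Orbits per sidereal day = 86164 / 6197.0 = 13.904.

13.90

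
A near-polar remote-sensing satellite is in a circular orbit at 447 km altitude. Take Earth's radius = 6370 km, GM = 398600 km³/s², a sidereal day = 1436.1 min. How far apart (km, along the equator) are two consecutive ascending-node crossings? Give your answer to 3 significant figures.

2600 km

Semi-major axis a = 6370 + 447 = 6817 km. Period T = 2π√(a³/μ) = 2π√(6817³/398600) = 5601.5 s = 93.36 min.
During one orbit Earth rotates (5601.5 / 86166) × 360° = 23.40°.
At the equator that is 23.40° × (2π·6370/360) km/° = 23.40 × 111.2 = 2602 km.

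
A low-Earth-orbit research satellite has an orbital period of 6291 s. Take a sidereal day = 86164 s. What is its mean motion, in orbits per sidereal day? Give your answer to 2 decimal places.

13.70

Orbits per sidereal day = 86164 / 6291.0 = 13.696.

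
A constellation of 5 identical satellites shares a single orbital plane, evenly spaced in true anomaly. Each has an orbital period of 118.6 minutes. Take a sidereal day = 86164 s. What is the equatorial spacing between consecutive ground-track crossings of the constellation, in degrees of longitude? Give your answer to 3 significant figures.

T = 118.6 min = 7116.0 s.
Single-satellite node shift = (7116.0/86164) × 360° = 29.73°.
With 5 satellites evenly phased, successive equator crossings are 29.73/5 = 5.946° apart.

5.95°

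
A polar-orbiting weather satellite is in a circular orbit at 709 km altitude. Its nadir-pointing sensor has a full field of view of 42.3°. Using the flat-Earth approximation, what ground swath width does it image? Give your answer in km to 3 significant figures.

Half-angle = 42.3°/2 = 21.15°.
Swath width ≈ 2h·tan(θ/2) = 2 × 709 × tan(21.15°) = 548.6 km.

549 km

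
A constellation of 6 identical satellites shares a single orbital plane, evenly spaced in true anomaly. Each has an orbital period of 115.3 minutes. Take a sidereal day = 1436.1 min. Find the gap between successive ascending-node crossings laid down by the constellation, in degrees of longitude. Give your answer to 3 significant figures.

4.82°

T = 115.3 min = 6918.0 s.
Single-satellite node shift = (6918.0/86166) × 360° = 28.90°.
With 6 satellites evenly phased, successive equator crossings are 28.90/6 = 4.817° apart.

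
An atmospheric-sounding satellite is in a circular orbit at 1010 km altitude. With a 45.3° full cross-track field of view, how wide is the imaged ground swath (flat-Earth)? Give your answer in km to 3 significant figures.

Half-angle = 45.3°/2 = 22.65°.
Swath width ≈ 2h·tan(θ/2) = 2 × 1010 × tan(22.65°) = 842.9 km.

843 km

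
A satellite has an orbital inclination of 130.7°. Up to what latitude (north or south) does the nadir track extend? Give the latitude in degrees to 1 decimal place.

Retrograde orbit: the ground track reaches ±(180° − i) = ±(180 − 130.7) = ±49.3°.

49.3°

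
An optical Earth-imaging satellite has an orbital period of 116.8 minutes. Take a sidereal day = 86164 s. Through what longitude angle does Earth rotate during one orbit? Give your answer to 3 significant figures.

29.3°

T = 116.8 min = 7008.0 s.
During one orbit Earth rotates (7008.0 / 86164) × 360° = 29.28°.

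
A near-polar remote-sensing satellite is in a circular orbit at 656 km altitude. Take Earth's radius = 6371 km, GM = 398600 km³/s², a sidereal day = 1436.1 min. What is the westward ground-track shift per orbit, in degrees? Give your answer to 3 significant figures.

Semi-major axis a = 6371 + 656 = 7027 km. Period T = 2π√(a³/μ) = 2π√(7027³/398600) = 5862.3 s = 97.70 min.
During one orbit Earth rotates (5862.3 / 86166) × 360° = 24.49°.

24.5°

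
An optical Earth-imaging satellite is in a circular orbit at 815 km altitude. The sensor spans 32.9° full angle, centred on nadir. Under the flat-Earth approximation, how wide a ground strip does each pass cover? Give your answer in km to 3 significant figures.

481 km

Half-angle = 32.9°/2 = 16.45°.
Swath width ≈ 2h·tan(θ/2) = 2 × 815 × tan(16.45°) = 481.3 km.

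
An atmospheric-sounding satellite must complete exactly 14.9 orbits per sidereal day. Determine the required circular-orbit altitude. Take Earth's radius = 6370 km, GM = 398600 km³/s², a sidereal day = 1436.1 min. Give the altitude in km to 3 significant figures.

593 km

Required period T = 86166 / 14.9 = 5783.0 s.
From T = 2π√(a³/μ): a = (μ T²/4π²)^(1/3) = (398600 × 5783.0² / 4π²)^(1/3) = 6963 km.
Altitude h = a − R = 6963 − 6370 = 593 km.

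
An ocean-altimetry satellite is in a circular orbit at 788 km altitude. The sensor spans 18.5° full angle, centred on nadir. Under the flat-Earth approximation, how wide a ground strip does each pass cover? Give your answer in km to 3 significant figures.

Half-angle = 18.5°/2 = 9.25°.
Swath width ≈ 2h·tan(θ/2) = 2 × 788 × tan(9.25°) = 256.7 km.

257 km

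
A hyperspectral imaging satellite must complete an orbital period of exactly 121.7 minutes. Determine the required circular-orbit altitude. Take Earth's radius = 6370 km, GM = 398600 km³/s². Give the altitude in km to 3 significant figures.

T = 121.7 min = 7302.0 s.
From T = 2π√(a³/μ): a = (μ T²/4π²)^(1/3) = (398600 × 7302.0² / 4π²)^(1/3) = 8135 km.
Altitude h = a − R = 8135 − 6370 = 1765 km.

1760 km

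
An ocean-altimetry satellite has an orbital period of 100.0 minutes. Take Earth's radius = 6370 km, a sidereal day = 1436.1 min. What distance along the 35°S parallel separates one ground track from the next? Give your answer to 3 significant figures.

T = 100.0 min = 6000.0 s.
Node shift per orbit = (6000.0/86166) × 360° = 25.07°.
Equatorial spacing = 25.07 × 111.2 km/° = 2787 km.
At 35° latitude, spacing = 2787 × cos(35°) = 2283 km.

2280 km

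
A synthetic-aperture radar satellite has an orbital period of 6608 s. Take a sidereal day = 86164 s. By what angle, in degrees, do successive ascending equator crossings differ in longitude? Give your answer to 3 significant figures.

During one orbit Earth rotates (6608.0 / 86164) × 360° = 27.61°.

27.6°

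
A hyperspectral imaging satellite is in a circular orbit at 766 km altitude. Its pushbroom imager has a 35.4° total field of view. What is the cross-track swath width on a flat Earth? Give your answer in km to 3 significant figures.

489 km

Half-angle = 35.4°/2 = 17.7°.
Swath width ≈ 2h·tan(θ/2) = 2 × 766 × tan(17.7°) = 488.9 km.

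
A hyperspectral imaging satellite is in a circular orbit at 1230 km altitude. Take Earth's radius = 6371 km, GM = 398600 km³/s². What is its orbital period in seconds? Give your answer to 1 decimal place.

Semi-major axis a = 6371 + 1230 = 7601 km. Period T = 2π√(a³/μ) = 2π√(7601³/398600) = 6595.0 s = 109.92 min.

6595.0 seconds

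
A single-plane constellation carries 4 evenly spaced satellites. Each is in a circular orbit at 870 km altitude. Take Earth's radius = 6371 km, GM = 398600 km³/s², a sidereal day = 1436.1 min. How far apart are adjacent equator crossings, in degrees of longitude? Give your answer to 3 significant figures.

Semi-major axis a = 6371 + 870 = 7241 km. Period T = 2π√(a³/μ) = 2π√(7241³/398600) = 6132.1 s = 102.20 min.
Single-satellite node shift = (6132.1/86166) × 360° = 25.62°.
With 4 satellites evenly phased, successive equator crossings are 25.62/4 = 6.405° apart.

6.40°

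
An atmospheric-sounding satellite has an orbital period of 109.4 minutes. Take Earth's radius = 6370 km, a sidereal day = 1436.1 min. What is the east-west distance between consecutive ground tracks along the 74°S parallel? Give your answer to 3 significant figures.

T = 109.4 min = 6564.0 s.
Node shift per orbit = (6564.0/86166) × 360° = 27.42°.
Equatorial spacing = 27.42 × 111.2 km/° = 3049 km.
At 74° latitude, spacing = 3049 × cos(74°) = 840 km.

840 km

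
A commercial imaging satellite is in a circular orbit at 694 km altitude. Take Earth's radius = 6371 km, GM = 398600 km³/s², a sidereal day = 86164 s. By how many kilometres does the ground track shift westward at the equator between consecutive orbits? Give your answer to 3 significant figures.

2750 km

Semi-major axis a = 6371 + 694 = 7065 km. Period T = 2π√(a³/μ) = 2π√(7065³/398600) = 5909.9 s = 98.50 min.
During one orbit Earth rotates (5909.9 / 86164) × 360° = 24.69°.
At the equator that is 24.69° × (2π·6371/360) km/° = 24.69 × 111.2 = 2746 km.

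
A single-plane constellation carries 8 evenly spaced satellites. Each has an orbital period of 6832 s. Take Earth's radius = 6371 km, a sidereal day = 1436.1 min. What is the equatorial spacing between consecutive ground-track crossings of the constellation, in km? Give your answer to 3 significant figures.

397 km

Single-satellite node shift = (6832.0/86166) × 360° = 28.54°.
With 8 satellites evenly phased, successive equator crossings are 28.54/8 = 3.568° apart.
That is 3.568 × 111.2 = 397 km at the equator.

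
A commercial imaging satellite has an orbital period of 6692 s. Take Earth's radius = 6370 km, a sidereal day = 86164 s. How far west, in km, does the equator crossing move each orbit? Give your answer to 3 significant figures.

During one orbit Earth rotates (6692.0 / 86164) × 360° = 27.96°.
At the equator that is 27.96° × (2π·6370/360) km/° = 27.96 × 111.2 = 3108 km.

3110 km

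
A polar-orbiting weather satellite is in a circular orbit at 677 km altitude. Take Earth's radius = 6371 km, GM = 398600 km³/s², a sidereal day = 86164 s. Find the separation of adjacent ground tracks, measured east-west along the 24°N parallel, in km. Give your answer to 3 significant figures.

2500 km

Semi-major axis a = 6371 + 677 = 7048 km. Period T = 2π√(a³/μ) = 2π√(7048³/398600) = 5888.6 s = 98.14 min.
Node shift per orbit = (5888.6/86164) × 360° = 24.60°.
Equatorial spacing = 24.60 × 111.2 km/° = 2736 km.
At 24° latitude, spacing = 2736 × cos(24°) = 2499 km.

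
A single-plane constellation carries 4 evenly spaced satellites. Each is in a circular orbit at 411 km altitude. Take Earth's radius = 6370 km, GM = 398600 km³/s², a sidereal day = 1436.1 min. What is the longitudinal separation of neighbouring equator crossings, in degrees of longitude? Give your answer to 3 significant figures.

5.80°

Semi-major axis a = 6370 + 411 = 6781 km. Period T = 2π√(a³/μ) = 2π√(6781³/398600) = 5557.1 s = 92.62 min.
Single-satellite node shift = (5557.1/86166) × 360° = 23.22°.
With 4 satellites evenly phased, successive equator crossings are 23.22/4 = 5.804° apart.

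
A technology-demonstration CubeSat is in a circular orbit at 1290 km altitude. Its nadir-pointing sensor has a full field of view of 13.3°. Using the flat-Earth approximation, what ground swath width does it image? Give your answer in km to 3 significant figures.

Half-angle = 13.3°/2 = 6.65°.
Swath width ≈ 2h·tan(θ/2) = 2 × 1290 × tan(6.65°) = 300.8 km.

301 km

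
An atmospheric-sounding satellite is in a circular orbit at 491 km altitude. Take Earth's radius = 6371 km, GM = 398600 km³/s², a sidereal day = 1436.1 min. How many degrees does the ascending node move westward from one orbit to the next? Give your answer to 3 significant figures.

23.6°

Semi-major axis a = 6371 + 491 = 6862 km. Period T = 2π√(a³/μ) = 2π√(6862³/398600) = 5657.0 s = 94.28 min.
During one orbit Earth rotates (5657.0 / 86166) × 360° = 23.63°.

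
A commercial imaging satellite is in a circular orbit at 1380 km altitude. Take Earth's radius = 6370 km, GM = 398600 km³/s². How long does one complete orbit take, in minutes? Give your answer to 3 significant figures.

113 min

Semi-major axis a = 6370 + 1380 = 7750 km. Period T = 2π√(a³/μ) = 2π√(7750³/398600) = 6789.9 s = 113.17 min.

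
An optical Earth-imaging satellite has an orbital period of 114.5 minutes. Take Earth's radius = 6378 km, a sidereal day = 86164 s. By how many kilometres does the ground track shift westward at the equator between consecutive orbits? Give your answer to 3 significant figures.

T = 114.5 min = 6870.0 s.
During one orbit Earth rotates (6870.0 / 86164) × 360° = 28.70°.
At the equator that is 28.70° × (2π·6378/360) km/° = 28.70 × 111.3 = 3195 km.

3200 km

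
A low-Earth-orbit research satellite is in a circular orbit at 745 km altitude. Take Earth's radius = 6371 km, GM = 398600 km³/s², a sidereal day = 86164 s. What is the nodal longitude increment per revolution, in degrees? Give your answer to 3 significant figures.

25.0°

Semi-major axis a = 6371 + 745 = 7116 km. Period T = 2π√(a³/μ) = 2π√(7116³/398600) = 5974.0 s = 99.57 min.
During one orbit Earth rotates (5974.0 / 86164) × 360° = 24.96°.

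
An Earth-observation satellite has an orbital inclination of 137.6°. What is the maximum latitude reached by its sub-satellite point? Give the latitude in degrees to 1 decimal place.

Retrograde orbit: the ground track reaches ±(180° − i) = ±(180 − 137.6) = ±42.4°.

42.4°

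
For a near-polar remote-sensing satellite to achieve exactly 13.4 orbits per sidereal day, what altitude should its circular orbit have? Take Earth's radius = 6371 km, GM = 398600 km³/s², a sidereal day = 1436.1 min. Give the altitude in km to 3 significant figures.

1100 km

Required period T = 86166 / 13.4 = 6430.3 s.
From T = 2π√(a³/μ): a = (μ T²/4π²)^(1/3) = (398600 × 6430.3² / 4π²)^(1/3) = 7474 km.
Altitude h = a − R = 7474 − 6371 = 1103 km.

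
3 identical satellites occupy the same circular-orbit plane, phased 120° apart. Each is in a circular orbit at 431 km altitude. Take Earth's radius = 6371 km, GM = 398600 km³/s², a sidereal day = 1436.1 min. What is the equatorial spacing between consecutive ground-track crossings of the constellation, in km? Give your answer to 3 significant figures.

865 km

Semi-major axis a = 6371 + 431 = 6802 km. Period T = 2π√(a³/μ) = 2π√(6802³/398600) = 5583.0 s = 93.05 min.
Single-satellite node shift = (5583.0/86166) × 360° = 23.33°.
With 3 satellites evenly phased, successive equator crossings are 23.33/3 = 7.775° apart.
That is 7.775 × 111.2 = 865 km at the equator.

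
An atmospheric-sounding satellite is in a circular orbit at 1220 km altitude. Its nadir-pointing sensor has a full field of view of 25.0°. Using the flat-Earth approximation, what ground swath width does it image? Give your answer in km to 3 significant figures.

Half-angle = 25.0°/2 = 12.5°.
Swath width ≈ 2h·tan(θ/2) = 2 × 1220 × tan(12.5°) = 540.9 km.

541 km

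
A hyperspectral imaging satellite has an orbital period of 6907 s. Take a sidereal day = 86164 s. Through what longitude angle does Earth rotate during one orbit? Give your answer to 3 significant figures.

During one orbit Earth rotates (6907.0 / 86164) × 360° = 28.86°.

28.9°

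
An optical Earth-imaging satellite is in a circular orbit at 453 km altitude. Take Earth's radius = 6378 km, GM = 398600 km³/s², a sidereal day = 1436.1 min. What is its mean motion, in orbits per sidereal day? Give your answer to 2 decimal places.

Semi-major axis a = 6378 + 453 = 6831 km. Period T = 2π√(a³/μ) = 2π√(6831³/398600) = 5618.7 s = 93.65 min.
Orbits per sidereal day = 86166 / 5618.7 = 15.336.

15.34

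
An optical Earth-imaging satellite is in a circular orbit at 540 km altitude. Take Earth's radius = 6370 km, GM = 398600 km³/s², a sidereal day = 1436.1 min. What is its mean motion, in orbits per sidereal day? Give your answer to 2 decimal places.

15.07

Semi-major axis a = 6370 + 540 = 6910 km. Period T = 2π√(a³/μ) = 2π√(6910³/398600) = 5716.5 s = 95.27 min.
Orbits per sidereal day = 86166 / 5716.5 = 15.073.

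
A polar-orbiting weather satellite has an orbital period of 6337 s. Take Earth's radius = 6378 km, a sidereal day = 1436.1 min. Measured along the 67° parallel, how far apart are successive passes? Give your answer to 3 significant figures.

Node shift per orbit = (6337.0/86166) × 360° = 26.48°.
Equatorial spacing = 26.48 × 111.3 km/° = 2947 km.
At 67° latitude, spacing = 2947 × cos(67°) = 1152 km.

1150 km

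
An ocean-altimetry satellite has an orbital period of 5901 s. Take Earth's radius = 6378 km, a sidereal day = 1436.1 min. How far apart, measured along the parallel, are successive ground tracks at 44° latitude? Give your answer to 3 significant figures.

Node shift per orbit = (5901.0/86166) × 360° = 24.65°.
Equatorial spacing = 24.65 × 111.3 km/° = 2744 km.
At 44° latitude, spacing = 2744 × cos(44°) = 1974 km.

1970 km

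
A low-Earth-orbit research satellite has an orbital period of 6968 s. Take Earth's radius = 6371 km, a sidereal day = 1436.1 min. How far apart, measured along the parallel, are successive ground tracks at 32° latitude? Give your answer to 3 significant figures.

2750 km

Node shift per orbit = (6968.0/86166) × 360° = 29.11°.
Equatorial spacing = 29.11 × 111.2 km/° = 3237 km.
At 32° latitude, spacing = 3237 × cos(32°) = 2745 km.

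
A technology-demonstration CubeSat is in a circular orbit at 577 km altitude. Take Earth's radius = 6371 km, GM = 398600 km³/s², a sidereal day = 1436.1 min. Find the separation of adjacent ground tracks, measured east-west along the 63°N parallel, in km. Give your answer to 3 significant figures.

1220 km

Semi-major axis a = 6371 + 577 = 6948 km. Period T = 2π√(a³/μ) = 2π√(6948³/398600) = 5763.7 s = 96.06 min.
Node shift per orbit = (5763.7/86166) × 360° = 24.08°.
Equatorial spacing = 24.08 × 111.2 km/° = 2678 km.
At 63° latitude, spacing = 2678 × cos(63°) = 1216 km.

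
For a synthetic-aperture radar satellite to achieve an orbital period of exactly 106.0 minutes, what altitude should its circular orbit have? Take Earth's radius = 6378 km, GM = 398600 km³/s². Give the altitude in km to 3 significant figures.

1040 km

T = 106.0 min = 6360.0 s.
From T = 2π√(a³/μ): a = (μ T²/4π²)^(1/3) = (398600 × 6360.0² / 4π²)^(1/3) = 7419 km.
Altitude h = a − R = 7419 − 6378 = 1041 km.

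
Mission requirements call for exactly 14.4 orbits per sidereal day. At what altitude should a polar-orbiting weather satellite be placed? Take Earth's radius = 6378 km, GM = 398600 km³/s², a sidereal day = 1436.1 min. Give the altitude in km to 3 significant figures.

746 km

Required period T = 86166 / 14.4 = 5983.8 s.
From T = 2π√(a³/μ): a = (μ T²/4π²)^(1/3) = (398600 × 5983.8² / 4π²)^(1/3) = 7124 km.
Altitude h = a − R = 7124 − 6378 = 746 km.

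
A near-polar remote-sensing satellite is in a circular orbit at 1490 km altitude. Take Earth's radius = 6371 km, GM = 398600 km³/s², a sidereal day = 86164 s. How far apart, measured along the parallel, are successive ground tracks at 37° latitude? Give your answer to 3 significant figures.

Semi-major axis a = 6371 + 1490 = 7861 km. Period T = 2π√(a³/μ) = 2π√(7861³/398600) = 6936.3 s = 115.61 min.
Node shift per orbit = (6936.3/86164) × 360° = 28.98°.
Equatorial spacing = 28.98 × 111.2 km/° = 3222 km.
At 37° latitude, spacing = 3222 × cos(37°) = 2574 km.

2570 km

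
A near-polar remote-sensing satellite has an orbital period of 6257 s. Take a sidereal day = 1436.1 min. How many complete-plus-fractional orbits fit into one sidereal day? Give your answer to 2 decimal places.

13.77

Orbits per sidereal day = 86166 / 6257.0 = 13.771.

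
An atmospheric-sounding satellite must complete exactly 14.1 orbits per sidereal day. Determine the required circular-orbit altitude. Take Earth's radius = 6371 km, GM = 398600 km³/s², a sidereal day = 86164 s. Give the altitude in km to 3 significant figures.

Required period T = 86164 / 14.1 = 6110.9 s.
From T = 2π√(a³/μ): a = (μ T²/4π²)^(1/3) = (398600 × 6110.9² / 4π²)^(1/3) = 7224 km.
Altitude h = a − R = 7224 − 6371 = 853 km.

853 km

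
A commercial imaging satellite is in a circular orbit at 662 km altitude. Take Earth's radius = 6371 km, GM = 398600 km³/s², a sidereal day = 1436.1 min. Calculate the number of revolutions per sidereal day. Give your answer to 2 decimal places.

14.68

Semi-major axis a = 6371 + 662 = 7033 km. Period T = 2π√(a³/μ) = 2π√(7033³/398600) = 5869.8 s = 97.83 min.
Orbits per sidereal day = 86166 / 5869.8 = 14.680.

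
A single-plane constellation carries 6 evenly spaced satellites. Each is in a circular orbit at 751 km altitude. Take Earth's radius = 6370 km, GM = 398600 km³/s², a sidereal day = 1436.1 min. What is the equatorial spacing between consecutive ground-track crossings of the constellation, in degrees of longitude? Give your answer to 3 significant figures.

4.16°

Semi-major axis a = 6370 + 751 = 7121 km. Period T = 2π√(a³/μ) = 2π√(7121³/398600) = 5980.3 s = 99.67 min.
Single-satellite node shift = (5980.3/86166) × 360° = 24.99°.
With 6 satellites evenly phased, successive equator crossings are 24.99/6 = 4.164° apart.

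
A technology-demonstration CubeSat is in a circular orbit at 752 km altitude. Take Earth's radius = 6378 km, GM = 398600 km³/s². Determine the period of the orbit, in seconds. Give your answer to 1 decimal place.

5991.6 seconds

Semi-major axis a = 6378 + 752 = 7130 km. Period T = 2π√(a³/μ) = 2π√(7130³/398600) = 5991.6 s = 99.86 min.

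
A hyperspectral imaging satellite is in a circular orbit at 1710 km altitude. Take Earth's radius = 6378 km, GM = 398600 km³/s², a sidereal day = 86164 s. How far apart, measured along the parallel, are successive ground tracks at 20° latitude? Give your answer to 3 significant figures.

Semi-major axis a = 6378 + 1710 = 8088 km. Period T = 2π√(a³/μ) = 2π√(8088³/398600) = 7238.9 s = 120.65 min.
Node shift per orbit = (7238.9/86164) × 360° = 30.24°.
Equatorial spacing = 30.24 × 111.3 km/° = 3367 km.
At 20° latitude, spacing = 3367 × cos(20°) = 3164 km.

3160 km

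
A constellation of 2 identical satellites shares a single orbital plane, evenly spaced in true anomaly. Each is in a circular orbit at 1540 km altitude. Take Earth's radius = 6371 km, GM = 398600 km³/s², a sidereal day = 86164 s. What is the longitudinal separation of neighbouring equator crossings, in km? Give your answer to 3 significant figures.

1630 km

Semi-major axis a = 6371 + 1540 = 7911 km. Period T = 2π√(a³/μ) = 2π√(7911³/398600) = 7002.6 s = 116.71 min.
Single-satellite node shift = (7002.6/86164) × 360° = 29.26°.
With 2 satellites evenly phased, successive equator crossings are 29.26/2 = 14.629° apart.
That is 14.629 × 111.2 = 1627 km at the equator.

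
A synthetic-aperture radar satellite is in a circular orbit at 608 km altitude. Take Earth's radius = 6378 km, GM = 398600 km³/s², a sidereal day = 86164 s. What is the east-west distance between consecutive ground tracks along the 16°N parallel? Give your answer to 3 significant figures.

Semi-major axis a = 6378 + 608 = 6986 km. Period T = 2π√(a³/μ) = 2π√(6986³/398600) = 5811.0 s = 96.85 min.
Node shift per orbit = (5811.0/86164) × 360° = 24.28°.
Equatorial spacing = 24.28 × 111.3 km/° = 2703 km.
At 16° latitude, spacing = 2703 × cos(16°) = 2598 km.

2600 km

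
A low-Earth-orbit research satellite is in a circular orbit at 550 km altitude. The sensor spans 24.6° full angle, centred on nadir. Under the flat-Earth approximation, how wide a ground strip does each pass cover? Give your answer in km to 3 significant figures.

Half-angle = 24.6°/2 = 12.3°.
Swath width ≈ 2h·tan(θ/2) = 2 × 550 × tan(12.3°) = 239.8 km.

240 km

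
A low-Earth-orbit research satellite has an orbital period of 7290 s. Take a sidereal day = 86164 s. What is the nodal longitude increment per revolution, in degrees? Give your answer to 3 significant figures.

During one orbit Earth rotates (7290.0 / 86164) × 360° = 30.46°.

30.5°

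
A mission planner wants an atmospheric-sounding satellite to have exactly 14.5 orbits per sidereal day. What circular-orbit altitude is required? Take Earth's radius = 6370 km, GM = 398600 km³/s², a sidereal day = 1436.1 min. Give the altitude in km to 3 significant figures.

Required period T = 86166 / 14.5 = 5942.5 s.
From T = 2π√(a³/μ): a = (μ T²/4π²)^(1/3) = (398600 × 5942.5² / 4π²)^(1/3) = 7091 km.
Altitude h = a − R = 7091 − 6370 = 721 km.

721 km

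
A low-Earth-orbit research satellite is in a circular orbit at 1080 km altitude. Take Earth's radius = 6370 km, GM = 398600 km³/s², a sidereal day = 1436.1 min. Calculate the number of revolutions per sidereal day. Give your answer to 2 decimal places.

Semi-major axis a = 6370 + 1080 = 7450 km. Period T = 2π√(a³/μ) = 2π√(7450³/398600) = 6399.5 s = 106.66 min.
Orbits per sidereal day = 86166 / 6399.5 = 13.465.

13.46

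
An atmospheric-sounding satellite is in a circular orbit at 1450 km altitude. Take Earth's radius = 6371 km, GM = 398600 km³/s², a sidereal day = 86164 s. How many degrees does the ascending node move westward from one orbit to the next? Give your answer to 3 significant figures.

28.8°

Semi-major axis a = 6371 + 1450 = 7821 km. Period T = 2π√(a³/μ) = 2π√(7821³/398600) = 6883.4 s = 114.72 min.
During one orbit Earth rotates (6883.4 / 86164) × 360° = 28.76°.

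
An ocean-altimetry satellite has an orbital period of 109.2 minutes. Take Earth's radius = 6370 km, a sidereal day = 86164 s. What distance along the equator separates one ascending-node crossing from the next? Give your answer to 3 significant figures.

3040 km

T = 109.2 min = 6552.0 s.
During one orbit Earth rotates (6552.0 / 86164) × 360° = 27.37°.
At the equator that is 27.37° × (2π·6370/360) km/° = 27.37 × 111.2 = 3043 km.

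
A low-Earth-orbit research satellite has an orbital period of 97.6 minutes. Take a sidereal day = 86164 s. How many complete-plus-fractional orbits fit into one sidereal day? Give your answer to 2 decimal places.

14.71

T = 97.6 min = 5856.0 s.
Orbits per sidereal day = 86164 / 5856.0 = 14.714.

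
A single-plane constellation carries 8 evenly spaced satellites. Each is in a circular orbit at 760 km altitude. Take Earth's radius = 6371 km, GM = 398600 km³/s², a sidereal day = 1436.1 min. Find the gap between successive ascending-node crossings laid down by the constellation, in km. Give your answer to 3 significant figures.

348 km

Semi-major axis a = 6371 + 760 = 7131 km. Period T = 2π√(a³/μ) = 2π√(7131³/398600) = 5992.9 s = 99.88 min.
Single-satellite node shift = (5992.9/86166) × 360° = 25.04°.
With 8 satellites evenly phased, successive equator crossings are 25.04/8 = 3.130° apart.
That is 3.130 × 111.2 = 348 km at the equator.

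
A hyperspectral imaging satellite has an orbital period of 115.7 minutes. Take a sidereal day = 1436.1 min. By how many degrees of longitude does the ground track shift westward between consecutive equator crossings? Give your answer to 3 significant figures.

T = 115.7 min = 6942.0 s.
During one orbit Earth rotates (6942.0 / 86166) × 360° = 29.00°.

29.0°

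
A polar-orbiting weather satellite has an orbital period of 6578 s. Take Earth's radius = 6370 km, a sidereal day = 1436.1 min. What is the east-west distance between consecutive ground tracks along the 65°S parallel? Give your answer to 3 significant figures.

Node shift per orbit = (6578.0/86166) × 360° = 27.48°.
Equatorial spacing = 27.48 × 111.2 km/° = 3055 km.
At 65° latitude, spacing = 3055 × cos(65°) = 1291 km.

1290 km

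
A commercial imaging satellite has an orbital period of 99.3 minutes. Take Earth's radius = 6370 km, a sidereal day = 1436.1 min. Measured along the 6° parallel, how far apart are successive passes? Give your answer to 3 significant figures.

T = 99.3 min = 5958.0 s.
Node shift per orbit = (5958.0/86166) × 360° = 24.89°.
Equatorial spacing = 24.89 × 111.2 km/° = 2767 km.
At 6° latitude, spacing = 2767 × cos(6°) = 2752 km.

2750 km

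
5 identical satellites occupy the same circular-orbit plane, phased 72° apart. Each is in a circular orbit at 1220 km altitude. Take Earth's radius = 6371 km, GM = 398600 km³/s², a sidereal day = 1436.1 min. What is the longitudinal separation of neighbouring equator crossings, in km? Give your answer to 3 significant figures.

612 km

Semi-major axis a = 6371 + 1220 = 7591 km. Period T = 2π√(a³/μ) = 2π√(7591³/398600) = 6582.0 s = 109.70 min.
Single-satellite node shift = (6582.0/86166) × 360° = 27.50°.
With 5 satellites evenly phased, successive equator crossings are 27.50/5 = 5.500° apart.
That is 5.500 × 111.2 = 612 km at the equator.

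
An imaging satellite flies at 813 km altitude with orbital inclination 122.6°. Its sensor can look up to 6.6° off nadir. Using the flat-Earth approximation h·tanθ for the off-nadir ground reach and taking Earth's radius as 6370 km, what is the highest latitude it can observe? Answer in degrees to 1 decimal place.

58.2°

Retrograde orbit: the ground track reaches ±(180° − i) = ±(180 − 122.6) = ±57.4°.
Sensor half-swath on the ground ≈ 813·tan(6.6°) = 94 km = 0.85° of latitude.
Maximum observable latitude ≈ 57.4 + 0.85 = 58.2°.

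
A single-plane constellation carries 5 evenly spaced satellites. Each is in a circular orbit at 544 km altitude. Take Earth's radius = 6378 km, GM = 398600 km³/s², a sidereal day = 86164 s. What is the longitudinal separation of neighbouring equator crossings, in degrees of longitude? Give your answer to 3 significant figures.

Semi-major axis a = 6378 + 544 = 6922 km. Period T = 2π√(a³/μ) = 2π√(6922³/398600) = 5731.4 s = 95.52 min.
Single-satellite node shift = (5731.4/86164) × 360° = 23.95°.
With 5 satellites evenly phased, successive equator crossings are 23.95/5 = 4.789° apart.

4.79°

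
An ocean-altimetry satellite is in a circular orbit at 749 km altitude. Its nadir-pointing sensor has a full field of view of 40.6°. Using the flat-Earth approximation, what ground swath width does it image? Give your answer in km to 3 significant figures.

Half-angle = 40.6°/2 = 20.3°.
Swath width ≈ 2h·tan(θ/2) = 2 × 749 × tan(20.3°) = 554.1 km.

554 km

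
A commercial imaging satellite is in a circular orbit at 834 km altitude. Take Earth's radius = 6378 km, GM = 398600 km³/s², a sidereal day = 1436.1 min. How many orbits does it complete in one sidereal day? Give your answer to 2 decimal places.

14.14

Semi-major axis a = 6378 + 834 = 7212 km. Period T = 2π√(a³/μ) = 2π√(7212³/398600) = 6095.3 s = 101.59 min.
Orbits per sidereal day = 86166 / 6095.3 = 14.136.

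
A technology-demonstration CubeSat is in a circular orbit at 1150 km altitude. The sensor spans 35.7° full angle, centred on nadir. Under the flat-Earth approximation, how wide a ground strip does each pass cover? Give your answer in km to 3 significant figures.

741 km

Half-angle = 35.7°/2 = 17.85°.
Swath width ≈ 2h·tan(θ/2) = 2 × 1150 × tan(17.85°) = 740.7 km.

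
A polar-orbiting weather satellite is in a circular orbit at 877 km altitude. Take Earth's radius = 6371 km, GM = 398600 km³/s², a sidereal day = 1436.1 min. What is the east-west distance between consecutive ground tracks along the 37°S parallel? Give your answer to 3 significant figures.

Semi-major axis a = 6371 + 877 = 7248 km. Period T = 2π√(a³/μ) = 2π√(7248³/398600) = 6141.0 s = 102.35 min.
Node shift per orbit = (6141.0/86166) × 360° = 25.66°.
Equatorial spacing = 25.66 × 111.2 km/° = 2853 km.
At 37° latitude, spacing = 2853 × cos(37°) = 2278 km.

2280 km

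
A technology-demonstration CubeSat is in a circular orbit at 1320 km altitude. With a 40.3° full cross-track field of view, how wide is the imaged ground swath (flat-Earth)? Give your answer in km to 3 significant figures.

Half-angle = 40.3°/2 = 20.15°.
Swath width ≈ 2h·tan(θ/2) = 2 × 1320 × tan(20.15°) = 968.7 km.

969 km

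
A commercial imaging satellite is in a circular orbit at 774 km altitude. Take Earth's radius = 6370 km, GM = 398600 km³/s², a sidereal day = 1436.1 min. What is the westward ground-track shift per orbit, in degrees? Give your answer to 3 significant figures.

25.1°

Semi-major axis a = 6370 + 774 = 7144 km. Period T = 2π√(a³/μ) = 2π√(7144³/398600) = 6009.3 s = 100.15 min.
During one orbit Earth rotates (6009.3 / 86166) × 360° = 25.11°.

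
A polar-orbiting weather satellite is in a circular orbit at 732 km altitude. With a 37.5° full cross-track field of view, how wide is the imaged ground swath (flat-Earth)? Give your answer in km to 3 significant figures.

Half-angle = 37.5°/2 = 18.75°.
Swath width ≈ 2h·tan(θ/2) = 2 × 732 × tan(18.75°) = 497.0 km.

497 km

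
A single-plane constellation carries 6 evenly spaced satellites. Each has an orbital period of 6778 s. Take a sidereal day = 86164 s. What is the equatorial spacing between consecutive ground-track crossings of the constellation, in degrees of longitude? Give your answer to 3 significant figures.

4.72°

Single-satellite node shift = (6778.0/86164) × 360° = 28.32°.
With 6 satellites evenly phased, successive equator crossings are 28.32/6 = 4.720° apart.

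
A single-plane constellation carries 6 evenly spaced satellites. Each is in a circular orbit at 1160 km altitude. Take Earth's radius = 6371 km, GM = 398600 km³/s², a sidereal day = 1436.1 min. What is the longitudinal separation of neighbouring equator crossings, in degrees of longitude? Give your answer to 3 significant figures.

4.53°

Semi-major axis a = 6371 + 1160 = 7531 km. Period T = 2π√(a³/μ) = 2π√(7531³/398600) = 6504.1 s = 108.40 min.
Single-satellite node shift = (6504.1/86166) × 360° = 27.17°.
With 6 satellites evenly phased, successive equator crossings are 27.17/6 = 4.529° apart.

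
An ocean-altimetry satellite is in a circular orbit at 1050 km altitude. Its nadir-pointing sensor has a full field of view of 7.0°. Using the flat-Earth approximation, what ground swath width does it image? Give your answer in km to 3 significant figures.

Half-angle = 7.0°/2 = 3.5°.
Swath width ≈ 2h·tan(θ/2) = 2 × 1050 × tan(3.5°) = 128.4 km.

128 km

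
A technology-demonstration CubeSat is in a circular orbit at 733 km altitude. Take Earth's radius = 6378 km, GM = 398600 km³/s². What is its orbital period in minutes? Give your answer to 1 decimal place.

99.5 min

Semi-major axis a = 6378 + 733 = 7111 km. Period T = 2π√(a³/μ) = 2π√(7111³/398600) = 5967.7 s = 99.46 min.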